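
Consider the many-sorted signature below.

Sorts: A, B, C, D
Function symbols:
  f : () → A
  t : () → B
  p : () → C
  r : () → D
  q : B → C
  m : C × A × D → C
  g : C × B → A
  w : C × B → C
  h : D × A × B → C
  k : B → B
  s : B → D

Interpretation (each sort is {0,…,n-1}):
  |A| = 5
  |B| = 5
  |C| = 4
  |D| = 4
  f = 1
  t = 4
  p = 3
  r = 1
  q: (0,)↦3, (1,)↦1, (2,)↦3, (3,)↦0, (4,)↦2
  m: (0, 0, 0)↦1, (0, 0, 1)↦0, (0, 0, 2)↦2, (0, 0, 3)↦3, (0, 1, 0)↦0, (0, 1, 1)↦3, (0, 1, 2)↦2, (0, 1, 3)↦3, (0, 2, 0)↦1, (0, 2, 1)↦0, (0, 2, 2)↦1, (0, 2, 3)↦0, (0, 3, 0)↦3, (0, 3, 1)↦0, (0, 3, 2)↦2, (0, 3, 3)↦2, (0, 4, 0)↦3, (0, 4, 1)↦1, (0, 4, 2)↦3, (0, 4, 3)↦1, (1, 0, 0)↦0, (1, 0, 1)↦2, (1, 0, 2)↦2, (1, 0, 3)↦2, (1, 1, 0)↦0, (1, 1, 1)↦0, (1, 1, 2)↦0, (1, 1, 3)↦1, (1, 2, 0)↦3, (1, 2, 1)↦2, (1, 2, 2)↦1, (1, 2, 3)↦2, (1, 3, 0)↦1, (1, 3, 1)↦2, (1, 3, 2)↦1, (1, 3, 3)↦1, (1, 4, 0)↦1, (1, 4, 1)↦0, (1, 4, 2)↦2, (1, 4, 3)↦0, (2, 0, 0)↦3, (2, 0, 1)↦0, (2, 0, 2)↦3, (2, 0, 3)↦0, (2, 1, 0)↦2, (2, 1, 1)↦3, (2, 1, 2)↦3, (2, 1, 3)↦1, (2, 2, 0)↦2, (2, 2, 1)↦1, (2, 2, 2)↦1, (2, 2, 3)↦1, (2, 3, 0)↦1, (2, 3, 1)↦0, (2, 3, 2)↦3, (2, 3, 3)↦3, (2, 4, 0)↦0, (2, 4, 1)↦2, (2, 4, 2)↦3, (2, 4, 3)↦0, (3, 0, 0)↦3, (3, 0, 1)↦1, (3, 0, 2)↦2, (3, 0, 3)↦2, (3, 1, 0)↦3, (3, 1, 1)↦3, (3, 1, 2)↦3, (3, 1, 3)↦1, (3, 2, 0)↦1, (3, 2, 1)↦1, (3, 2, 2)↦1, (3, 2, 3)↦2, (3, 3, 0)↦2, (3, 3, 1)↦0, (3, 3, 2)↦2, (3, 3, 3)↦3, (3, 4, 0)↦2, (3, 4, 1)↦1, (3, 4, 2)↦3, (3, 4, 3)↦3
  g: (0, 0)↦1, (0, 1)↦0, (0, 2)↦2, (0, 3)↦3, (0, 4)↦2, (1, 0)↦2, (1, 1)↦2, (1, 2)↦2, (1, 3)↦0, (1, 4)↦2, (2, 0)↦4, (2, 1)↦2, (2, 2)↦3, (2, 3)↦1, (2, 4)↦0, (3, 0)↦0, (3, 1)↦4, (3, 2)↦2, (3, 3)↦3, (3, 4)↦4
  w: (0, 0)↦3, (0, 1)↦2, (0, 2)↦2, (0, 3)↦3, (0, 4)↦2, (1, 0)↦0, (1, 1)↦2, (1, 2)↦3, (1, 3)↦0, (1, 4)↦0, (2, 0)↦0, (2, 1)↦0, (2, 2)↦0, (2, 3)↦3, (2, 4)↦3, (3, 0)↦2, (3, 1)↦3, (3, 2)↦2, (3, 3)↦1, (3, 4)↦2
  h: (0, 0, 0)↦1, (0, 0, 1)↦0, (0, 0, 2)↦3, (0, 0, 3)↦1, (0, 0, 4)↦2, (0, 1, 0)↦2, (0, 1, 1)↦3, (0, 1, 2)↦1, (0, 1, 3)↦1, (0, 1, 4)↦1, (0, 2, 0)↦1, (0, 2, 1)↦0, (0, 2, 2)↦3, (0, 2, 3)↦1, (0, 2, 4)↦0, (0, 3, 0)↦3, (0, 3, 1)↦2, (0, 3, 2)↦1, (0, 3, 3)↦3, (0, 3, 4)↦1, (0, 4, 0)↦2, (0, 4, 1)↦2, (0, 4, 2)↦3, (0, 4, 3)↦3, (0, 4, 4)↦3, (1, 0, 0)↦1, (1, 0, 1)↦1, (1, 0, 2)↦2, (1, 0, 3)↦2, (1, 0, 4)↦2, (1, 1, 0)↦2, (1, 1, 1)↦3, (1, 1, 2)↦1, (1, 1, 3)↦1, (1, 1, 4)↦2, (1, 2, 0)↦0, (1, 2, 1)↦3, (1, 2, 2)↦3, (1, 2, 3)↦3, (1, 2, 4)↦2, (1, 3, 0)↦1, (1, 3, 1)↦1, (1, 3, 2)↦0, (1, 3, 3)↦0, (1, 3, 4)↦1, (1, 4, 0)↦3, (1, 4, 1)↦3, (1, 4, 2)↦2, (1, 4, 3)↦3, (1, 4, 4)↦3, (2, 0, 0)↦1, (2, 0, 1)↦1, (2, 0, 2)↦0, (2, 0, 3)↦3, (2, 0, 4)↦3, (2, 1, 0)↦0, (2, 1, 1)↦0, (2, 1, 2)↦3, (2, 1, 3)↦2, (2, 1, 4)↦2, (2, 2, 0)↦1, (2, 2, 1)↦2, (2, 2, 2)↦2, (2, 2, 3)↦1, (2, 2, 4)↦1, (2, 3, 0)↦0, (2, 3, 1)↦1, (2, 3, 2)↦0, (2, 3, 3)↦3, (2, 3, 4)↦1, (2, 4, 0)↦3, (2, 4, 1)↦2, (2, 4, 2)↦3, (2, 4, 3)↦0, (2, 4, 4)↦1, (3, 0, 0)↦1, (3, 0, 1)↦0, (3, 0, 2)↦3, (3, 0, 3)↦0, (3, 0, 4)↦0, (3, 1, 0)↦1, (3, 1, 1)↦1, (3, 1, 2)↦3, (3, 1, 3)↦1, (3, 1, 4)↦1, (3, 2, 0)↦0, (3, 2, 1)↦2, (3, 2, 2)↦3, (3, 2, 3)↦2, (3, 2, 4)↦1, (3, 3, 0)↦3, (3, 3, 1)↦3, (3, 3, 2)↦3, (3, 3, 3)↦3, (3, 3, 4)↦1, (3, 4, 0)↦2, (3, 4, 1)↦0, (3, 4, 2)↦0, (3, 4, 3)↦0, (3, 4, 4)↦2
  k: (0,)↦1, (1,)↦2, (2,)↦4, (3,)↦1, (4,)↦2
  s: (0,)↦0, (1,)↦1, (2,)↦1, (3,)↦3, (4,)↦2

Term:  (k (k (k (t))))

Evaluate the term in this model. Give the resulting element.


  t = 4
  (k (t)) = k(4,) = 2
  (k (k (t))) = k(2,) = 4
  (k (k (k (t)))) = k(4,) = 2

value = 2


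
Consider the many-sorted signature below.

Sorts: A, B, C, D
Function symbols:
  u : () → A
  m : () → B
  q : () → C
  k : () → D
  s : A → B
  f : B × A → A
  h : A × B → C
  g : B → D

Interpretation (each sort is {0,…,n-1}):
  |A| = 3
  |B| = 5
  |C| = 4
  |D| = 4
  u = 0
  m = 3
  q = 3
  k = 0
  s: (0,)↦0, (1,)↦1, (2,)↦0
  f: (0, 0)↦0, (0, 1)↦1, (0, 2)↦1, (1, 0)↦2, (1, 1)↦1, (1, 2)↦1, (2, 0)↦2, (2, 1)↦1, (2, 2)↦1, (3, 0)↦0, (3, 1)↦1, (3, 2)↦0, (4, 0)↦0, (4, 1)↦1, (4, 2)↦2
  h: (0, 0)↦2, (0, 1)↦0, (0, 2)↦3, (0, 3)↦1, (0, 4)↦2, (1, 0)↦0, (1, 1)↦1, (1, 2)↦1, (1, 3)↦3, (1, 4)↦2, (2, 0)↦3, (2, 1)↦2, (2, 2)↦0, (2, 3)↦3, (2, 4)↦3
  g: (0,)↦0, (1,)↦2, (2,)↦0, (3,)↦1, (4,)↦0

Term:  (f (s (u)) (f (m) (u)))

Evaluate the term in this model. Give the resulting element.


value = 0

  u = 0
  (s (u)) = s(0,) = 0
  m = 3
  u = 0
  (f (m) (u)) = f(3, 0) = 0
  (f (s (u)) (f (m) (u))) = f(0, 0) = 0


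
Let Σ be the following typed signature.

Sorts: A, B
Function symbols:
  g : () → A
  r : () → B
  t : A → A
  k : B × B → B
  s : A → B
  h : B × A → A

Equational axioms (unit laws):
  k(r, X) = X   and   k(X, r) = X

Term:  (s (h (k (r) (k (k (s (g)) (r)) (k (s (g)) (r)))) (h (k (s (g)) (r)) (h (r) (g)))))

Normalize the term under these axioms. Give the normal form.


1. (s (h (k (r) (k (k (s (g)) (r)) (k (s (g)) (r)))) (h (k (s (g)) (r)) (h (r) (g)))))  →  (s (h (k (k (s (g)) (r)) (k (s (g)) (r))) (h (k (s (g)) (r)) (h (r) (g)))))
2. (s (h (k (k (s (g)) (r)) (k (s (g)) (r))) (h (k (s (g)) (r)) (h (r) (g)))))  →  (s (h (k (s (g)) (k (s (g)) (r))) (h (k (s (g)) (r)) (h (r) (g)))))
3. (s (h (k (s (g)) (k (s (g)) (r))) (h (k (s (g)) (r)) (h (r) (g)))))  →  (s (h (k (s (g)) (s (g))) (h (k (s (g)) (r)) (h (r) (g)))))
4. (s (h (k (s (g)) (s (g))) (h (k (s (g)) (r)) (h (r) (g)))))  →  (s (h (k (s (g)) (s (g))) (h (s (g)) (h (r) (g)))))

normal form = (s (h (k (s (g)) (s (g))) (h (s (g)) (h (r) (g)))))


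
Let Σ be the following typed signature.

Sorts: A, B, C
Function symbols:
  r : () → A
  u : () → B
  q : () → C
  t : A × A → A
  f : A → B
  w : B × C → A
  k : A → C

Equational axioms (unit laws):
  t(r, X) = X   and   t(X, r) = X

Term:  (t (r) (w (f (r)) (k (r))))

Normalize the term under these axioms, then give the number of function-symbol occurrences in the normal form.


1. (t (r) (w (f (r)) (k (r))))  →  (w (f (r)) (k (r)))
normal form: (w (f (r)) (k (r)))

size = 5


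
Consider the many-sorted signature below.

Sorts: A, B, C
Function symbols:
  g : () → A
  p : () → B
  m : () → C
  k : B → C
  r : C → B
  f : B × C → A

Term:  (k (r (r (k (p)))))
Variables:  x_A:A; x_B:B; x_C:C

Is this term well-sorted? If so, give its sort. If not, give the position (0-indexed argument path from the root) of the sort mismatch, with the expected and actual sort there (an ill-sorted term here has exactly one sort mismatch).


        (p) : B
      (k (p)) : C
    (r (k (p))) : B
  (r (r (k (p)))) : ✗ arg 0 at [0, 0] has sort B, expected C

ill-sorted at position [0, 0]: expected C, got B


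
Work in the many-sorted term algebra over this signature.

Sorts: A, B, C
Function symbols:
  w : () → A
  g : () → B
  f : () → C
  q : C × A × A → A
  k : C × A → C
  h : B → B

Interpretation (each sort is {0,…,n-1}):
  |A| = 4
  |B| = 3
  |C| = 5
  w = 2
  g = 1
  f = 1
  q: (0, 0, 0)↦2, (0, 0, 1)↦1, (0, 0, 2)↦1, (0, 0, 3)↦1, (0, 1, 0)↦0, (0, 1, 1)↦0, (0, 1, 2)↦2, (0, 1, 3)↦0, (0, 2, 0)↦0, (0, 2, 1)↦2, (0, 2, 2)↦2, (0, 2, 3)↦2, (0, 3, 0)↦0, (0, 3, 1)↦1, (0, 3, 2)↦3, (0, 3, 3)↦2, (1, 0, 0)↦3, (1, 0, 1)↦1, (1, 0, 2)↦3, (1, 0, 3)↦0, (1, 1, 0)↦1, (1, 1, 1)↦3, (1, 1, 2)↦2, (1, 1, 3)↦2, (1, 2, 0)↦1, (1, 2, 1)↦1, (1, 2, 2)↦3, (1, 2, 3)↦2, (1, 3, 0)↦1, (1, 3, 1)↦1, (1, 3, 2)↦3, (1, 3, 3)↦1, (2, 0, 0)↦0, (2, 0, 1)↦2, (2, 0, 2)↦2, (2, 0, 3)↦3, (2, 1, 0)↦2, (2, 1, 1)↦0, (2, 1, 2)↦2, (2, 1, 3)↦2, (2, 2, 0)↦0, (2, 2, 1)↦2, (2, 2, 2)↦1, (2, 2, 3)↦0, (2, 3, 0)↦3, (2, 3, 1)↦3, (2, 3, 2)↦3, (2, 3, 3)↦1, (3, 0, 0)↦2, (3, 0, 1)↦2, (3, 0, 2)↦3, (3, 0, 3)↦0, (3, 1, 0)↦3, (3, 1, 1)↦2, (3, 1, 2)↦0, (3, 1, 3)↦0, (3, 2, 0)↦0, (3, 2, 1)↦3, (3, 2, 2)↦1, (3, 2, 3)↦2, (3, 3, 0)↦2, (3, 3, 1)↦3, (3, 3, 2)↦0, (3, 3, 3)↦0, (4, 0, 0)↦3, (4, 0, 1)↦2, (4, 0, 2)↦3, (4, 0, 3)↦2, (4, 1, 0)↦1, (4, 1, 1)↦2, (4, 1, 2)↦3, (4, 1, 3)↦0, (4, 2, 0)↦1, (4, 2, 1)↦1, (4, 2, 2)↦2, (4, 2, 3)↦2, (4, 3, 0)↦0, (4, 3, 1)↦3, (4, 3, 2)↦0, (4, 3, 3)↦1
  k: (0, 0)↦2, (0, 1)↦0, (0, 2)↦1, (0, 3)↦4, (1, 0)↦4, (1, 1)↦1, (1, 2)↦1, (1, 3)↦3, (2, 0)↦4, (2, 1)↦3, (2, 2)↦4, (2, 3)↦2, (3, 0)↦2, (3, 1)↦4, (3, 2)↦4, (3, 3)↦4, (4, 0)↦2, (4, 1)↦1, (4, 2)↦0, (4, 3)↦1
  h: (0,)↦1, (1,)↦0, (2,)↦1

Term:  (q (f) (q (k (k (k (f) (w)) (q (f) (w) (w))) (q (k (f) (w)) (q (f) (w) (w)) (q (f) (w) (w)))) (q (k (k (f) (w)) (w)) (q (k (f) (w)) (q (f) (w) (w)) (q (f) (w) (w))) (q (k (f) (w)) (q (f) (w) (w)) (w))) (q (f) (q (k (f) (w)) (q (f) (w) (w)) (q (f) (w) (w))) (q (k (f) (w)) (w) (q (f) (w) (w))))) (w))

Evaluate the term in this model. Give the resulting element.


  f = 1
  f = 1
  w = 2
  (k (f) (w)) = k(1, 2) = 1
  f = 1
  w = 2
  w = 2
  (q (f) (w) (w)) = q(1, 2, 2) = 3
  (k (k (f) (w)) (q (f) (w) (w))) = k(1, 3) = 3
  f = 1
  w = 2
  (k (f) (w)) = k(1, 2) = 1
  f = 1
  w = 2
  w = 2
  (q (f) (w) (w)) = q(1, 2, 2) = 3
  f = 1
  w = 2
  w = 2
  (q (f) (w) (w)) = q(1, 2, 2) = 3
  (q (k (f) (w)) (q (f) (w) (w)) (q (f) (w) (w))) = q(1, 3, 3) = 1
  (k (k (k (f) (w)) (q (f) (w) (w))) (q (k (f) (w)) (q (f) (w) (w)) (q (f) (w) (w)))) = k(3, 1) = 4
  f = 1
  w = 2
  (k (f) (w)) = k(1, 2) = 1
  w = 2
  (k (k (f) (w)) (w)) = k(1, 2) = 1
  f = 1
  w = 2
  (k (f) (w)) = k(1, 2) = 1
  f = 1
  w = 2
  w = 2
  (q (f) (w) (w)) = q(1, 2, 2) = 3
  f = 1
  w = 2
  w = 2
  (q (f) (w) (w)) = q(1, 2, 2) = 3
  (q (k (f) (w)) (q (f) (w) (w)) (q (f) (w) (w))) = q(1, 3, 3) = 1
  f = 1
  w = 2
  (k (f) (w)) = k(1, 2) = 1
  f = 1
  w = 2
  w = 2
  (q (f) (w) (w)) = q(1, 2, 2) = 3
  w = 2
  (q (k (f) (w)) (q (f) (w) (w)) (w)) = q(1, 3, 2) = 3
  (q (k (k (f) (w)) (w)) (q (k (f) (w)) (q (f) (w) (w)) (q (f) (w) (w))) (q (k (f) (w)) (q (f) (w) (w)) (w))) = q(1, 1, 3) = 2
  f = 1
  f = 1
  w = 2
  (k (f) (w)) = k(1, 2) = 1
  f = 1
  w = 2
  w = 2
  (q (f) (w) (w)) = q(1, 2, 2) = 3
  f = 1
  w = 2
  w = 2
  (q (f) (w) (w)) = q(1, 2, 2) = 3
  (q (k (f) (w)) (q (f) (w) (w)) (q (f) (w) (w))) = q(1, 3, 3) = 1
  f = 1
  w = 2
  (k (f) (w)) = k(1, 2) = 1
  w = 2
  f = 1
  w = 2
  w = 2
  (q (f) (w) (w)) = q(1, 2, 2) = 3
  (q (k (f) (w)) (w) (q (f) (w) (w))) = q(1, 2, 3) = 2
  (q (f) (q (k (f) (w)) (q (f) (w) (w)) (q (f) (w) (w))) (q (k (f) (w)) (w) (q (f) (w) (w)))) = q(1, 1, 2) = 2
  (q (k (k (k (f) (w)) (q (f) (w) (w))) (q (k (f) (w)) (q (f) (w) (w)) (q (f) (w) (w)))) (q (k (k (f) (w)) (w)) (q (k (f) (w)) (q (f) (w) (w)) (q (f) (w) (w))) (q (k (f) (w)) (q (f) (w) (w)) (w))) (q (f) (q (k (f) (w)) (q (f) (w) (w)) (q (f) (w) (w))) (q (k (f) (w)) (w) (q (f) (w) (w))))) = q(4, 2, 2) = 2
  w = 2
  (q (f) (q (k (k (k (f) (w)) (q (f) (w) (w))) (q (k (f) (w)) (q (f) (w) (w)) (q (f) (w) (w)))) (q (k (k (f) (w)) (w)) (q (k (f) (w)) (q (f) (w) (w)) (q (f) (w) (w))) (q (k (f) (w)) (q (f) (w) (w)) (w))) (q (f) (q (k (f) (w)) (q (f) (w) (w)) (q (f) (w) (w))) (q (k (f) (w)) (w) (q (f) (w) (w))))) (w)) = q(1, 2, 2) = 3

value = 3


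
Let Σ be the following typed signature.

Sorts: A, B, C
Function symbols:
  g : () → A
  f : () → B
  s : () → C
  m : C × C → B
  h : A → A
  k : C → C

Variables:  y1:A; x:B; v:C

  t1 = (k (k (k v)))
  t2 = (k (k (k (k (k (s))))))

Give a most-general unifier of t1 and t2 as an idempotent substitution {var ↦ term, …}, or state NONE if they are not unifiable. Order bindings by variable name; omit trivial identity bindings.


{v ↦ (k (k (s)))}


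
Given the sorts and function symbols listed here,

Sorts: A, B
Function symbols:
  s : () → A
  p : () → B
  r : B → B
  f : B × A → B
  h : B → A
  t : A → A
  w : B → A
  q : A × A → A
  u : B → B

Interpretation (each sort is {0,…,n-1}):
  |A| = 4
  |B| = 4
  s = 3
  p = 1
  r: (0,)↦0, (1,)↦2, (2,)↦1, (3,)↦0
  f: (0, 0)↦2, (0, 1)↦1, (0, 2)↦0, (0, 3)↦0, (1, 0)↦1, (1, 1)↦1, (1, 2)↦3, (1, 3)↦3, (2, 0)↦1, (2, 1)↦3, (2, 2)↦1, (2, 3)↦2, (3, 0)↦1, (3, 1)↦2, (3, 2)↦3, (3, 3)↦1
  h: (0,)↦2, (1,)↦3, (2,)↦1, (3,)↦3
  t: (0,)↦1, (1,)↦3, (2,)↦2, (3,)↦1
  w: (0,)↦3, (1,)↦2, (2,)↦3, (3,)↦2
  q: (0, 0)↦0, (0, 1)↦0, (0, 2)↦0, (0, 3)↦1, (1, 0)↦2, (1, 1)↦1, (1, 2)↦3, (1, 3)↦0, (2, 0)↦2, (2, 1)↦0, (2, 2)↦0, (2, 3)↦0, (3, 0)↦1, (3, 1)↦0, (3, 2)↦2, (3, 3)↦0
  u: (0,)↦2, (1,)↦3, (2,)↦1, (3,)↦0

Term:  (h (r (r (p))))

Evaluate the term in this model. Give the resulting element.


  p = 1
  (r (p)) = r(1,) = 2
  (r (r (p))) = r(2,) = 1
  (h (r (r (p)))) = h(1,) = 3

value = 3


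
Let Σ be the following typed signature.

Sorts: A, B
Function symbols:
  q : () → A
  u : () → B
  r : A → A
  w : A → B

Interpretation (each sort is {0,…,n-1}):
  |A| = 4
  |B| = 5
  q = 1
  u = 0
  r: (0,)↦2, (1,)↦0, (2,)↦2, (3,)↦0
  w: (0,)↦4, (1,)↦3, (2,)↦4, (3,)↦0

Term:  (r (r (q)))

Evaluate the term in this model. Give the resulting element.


value = 2

  q = 1
  (r (q)) = r(1,) = 0
  (r (r (q))) = r(0,) = 2


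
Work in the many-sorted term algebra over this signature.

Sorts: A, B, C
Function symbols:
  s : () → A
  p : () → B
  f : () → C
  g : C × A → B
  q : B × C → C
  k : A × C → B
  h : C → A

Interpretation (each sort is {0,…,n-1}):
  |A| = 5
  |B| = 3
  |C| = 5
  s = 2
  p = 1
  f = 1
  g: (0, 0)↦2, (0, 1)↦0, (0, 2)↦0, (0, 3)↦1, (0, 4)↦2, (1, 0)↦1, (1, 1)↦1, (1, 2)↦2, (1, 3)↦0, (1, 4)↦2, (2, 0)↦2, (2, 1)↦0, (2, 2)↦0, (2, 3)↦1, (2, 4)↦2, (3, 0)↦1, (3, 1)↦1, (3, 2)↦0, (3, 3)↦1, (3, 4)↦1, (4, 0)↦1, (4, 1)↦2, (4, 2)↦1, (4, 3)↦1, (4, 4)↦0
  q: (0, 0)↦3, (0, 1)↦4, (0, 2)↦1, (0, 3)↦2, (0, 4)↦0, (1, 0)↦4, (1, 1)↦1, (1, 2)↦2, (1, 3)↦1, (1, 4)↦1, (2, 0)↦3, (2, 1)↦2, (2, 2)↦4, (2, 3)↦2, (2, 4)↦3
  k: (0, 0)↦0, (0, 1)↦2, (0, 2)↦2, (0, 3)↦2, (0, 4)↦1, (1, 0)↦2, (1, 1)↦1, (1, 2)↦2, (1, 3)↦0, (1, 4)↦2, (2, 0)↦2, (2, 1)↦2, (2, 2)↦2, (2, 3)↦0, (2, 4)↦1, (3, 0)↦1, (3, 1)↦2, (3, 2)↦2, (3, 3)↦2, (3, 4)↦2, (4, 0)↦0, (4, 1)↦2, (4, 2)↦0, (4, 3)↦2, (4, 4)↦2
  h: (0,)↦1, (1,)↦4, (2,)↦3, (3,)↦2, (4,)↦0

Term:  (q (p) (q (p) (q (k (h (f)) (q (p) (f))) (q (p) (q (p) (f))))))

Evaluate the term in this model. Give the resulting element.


  p = 1
  p = 1
  f = 1
  (h (f)) = h(1,) = 4
  p = 1
  f = 1
  (q (p) (f)) = q(1, 1) = 1
  (k (h (f)) (q (p) (f))) = k(4, 1) = 2
  p = 1
  p = 1
  f = 1
  (q (p) (f)) = q(1, 1) = 1
  (q (p) (q (p) (f))) = q(1, 1) = 1
  (q (k (h (f)) (q (p) (f))) (q (p) (q (p) (f)))) = q(2, 1) = 2
  (q (p) (q (k (h (f)) (q (p) (f))) (q (p) (q (p) (f))))) = q(1, 2) = 2
  (q (p) (q (p) (q (k (h (f)) (q (p) (f))) (q (p) (q (p) (f)))))) = q(1, 2) = 2

value = 2


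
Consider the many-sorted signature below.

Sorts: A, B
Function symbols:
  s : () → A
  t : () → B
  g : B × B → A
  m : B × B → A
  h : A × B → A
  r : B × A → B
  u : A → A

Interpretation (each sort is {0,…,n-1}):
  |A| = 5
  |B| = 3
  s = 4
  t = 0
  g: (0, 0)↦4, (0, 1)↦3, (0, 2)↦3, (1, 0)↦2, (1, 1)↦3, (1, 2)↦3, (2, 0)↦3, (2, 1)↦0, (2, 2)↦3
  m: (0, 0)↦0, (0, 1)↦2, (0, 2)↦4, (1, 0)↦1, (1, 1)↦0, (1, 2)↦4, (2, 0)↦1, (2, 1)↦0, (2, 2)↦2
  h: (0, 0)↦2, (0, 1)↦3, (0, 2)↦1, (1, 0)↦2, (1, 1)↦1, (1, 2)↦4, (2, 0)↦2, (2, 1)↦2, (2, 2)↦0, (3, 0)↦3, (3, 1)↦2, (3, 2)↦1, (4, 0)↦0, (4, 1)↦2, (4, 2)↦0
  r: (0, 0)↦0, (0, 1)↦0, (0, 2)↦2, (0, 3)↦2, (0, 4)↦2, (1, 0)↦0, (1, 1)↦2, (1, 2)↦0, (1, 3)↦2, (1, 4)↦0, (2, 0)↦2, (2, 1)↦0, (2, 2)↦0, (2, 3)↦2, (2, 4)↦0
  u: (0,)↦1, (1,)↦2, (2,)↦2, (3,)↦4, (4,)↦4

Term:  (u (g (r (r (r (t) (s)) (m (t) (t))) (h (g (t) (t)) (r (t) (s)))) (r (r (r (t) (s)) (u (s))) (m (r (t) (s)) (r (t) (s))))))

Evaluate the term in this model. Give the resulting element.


  t = 0
  s = 4
  (r (t) (s)) = r(0, 4) = 2
  t = 0
  t = 0
  (m (t) (t)) = m(0, 0) = 0
  (r (r (t) (s)) (m (t) (t))) = r(2, 0) = 2
  t = 0
  t = 0
  (g (t) (t)) = g(0, 0) = 4
  t = 0
  s = 4
  (r (t) (s)) = r(0, 4) = 2
  (h (g (t) (t)) (r (t) (s))) = h(4, 2) = 0
  (r (r (r (t) (s)) (m (t) (t))) (h (g (t) (t)) (r (t) (s)))) = r(2, 0) = 2
  t = 0
  s = 4
  (r (t) (s)) = r(0, 4) = 2
  s = 4
  (u (s)) = u(4,) = 4
  (r (r (t) (s)) (u (s))) = r(2, 4) = 0
  t = 0
  s = 4
  (r (t) (s)) = r(0, 4) = 2
  t = 0
  s = 4
  (r (t) (s)) = r(0, 4) = 2
  (m (r (t) (s)) (r (t) (s))) = m(2, 2) = 2
  (r (r (r (t) (s)) (u (s))) (m (r (t) (s)) (r (t) (s)))) = r(0, 2) = 2
  (g (r (r (r (t) (s)) (m (t) (t))) (h (g (t) (t)) (r (t) (s)))) (r (r (r (t) (s)) (u (s))) (m (r (t) (s)) (r (t) (s))))) = g(2, 2) = 3
  (u (g (r (r (r (t) (s)) (m (t) (t))) (h (g (t) (t)) (r (t) (s)))) (r (r (r (t) (s)) (u (s))) (m (r (t) (s)) (r (t) (s)))))) = u(3,) = 4

value = 4


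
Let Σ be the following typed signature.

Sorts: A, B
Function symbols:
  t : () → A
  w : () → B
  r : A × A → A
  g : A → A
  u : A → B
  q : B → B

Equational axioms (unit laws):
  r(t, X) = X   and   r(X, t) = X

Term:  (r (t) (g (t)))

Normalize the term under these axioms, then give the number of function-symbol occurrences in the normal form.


size = 2

1. (r (t) (g (t)))  →  (g (t))
normal form: (g (t))


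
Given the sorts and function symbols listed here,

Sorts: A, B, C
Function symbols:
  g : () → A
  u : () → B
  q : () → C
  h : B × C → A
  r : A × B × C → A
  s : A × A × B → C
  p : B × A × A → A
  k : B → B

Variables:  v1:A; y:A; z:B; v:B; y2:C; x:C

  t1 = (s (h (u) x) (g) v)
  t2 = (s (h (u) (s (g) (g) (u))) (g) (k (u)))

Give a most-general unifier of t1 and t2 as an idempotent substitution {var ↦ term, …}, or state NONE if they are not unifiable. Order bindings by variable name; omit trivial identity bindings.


{v ↦ (k (u)), x ↦ (s (g) (g) (u))}


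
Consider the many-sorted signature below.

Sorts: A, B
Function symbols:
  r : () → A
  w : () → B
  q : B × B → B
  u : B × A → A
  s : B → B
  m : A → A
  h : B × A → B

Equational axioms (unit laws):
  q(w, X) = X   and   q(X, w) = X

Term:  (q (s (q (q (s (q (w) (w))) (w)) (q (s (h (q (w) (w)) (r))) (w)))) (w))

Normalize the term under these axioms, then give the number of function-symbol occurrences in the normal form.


1. (q (s (q (q (s (q (w) (w))) (w)) (q (s (h (q (w) (w)) (r))) (w)))) (w))  →  (s (q (q (s (q (w) (w))) (w)) (q (s (h (q (w) (w)) (r))) (w))))
2. (s (q (q (s (q (w) (w))) (w)) (q (s (h (q (w) (w)) (r))) (w))))  →  (s (q (s (q (w) (w))) (q (s (h (q (w) (w)) (r))) (w))))
3. (s (q (s (q (w) (w))) (q (s (h (q (w) (w)) (r))) (w))))  →  (s (q (s (w)) (q (s (h (q (w) (w)) (r))) (w))))
4. (s (q (s (w)) (q (s (h (q (w) (w)) (r))) (w))))  →  (s (q (s (w)) (s (h (q (w) (w)) (r)))))
5. (s (q (s (w)) (s (h (q (w) (w)) (r)))))  →  (s (q (s (w)) (s (h (w) (r)))))
normal form: (s (q (s (w)) (s (h (w) (r)))))

size = 8


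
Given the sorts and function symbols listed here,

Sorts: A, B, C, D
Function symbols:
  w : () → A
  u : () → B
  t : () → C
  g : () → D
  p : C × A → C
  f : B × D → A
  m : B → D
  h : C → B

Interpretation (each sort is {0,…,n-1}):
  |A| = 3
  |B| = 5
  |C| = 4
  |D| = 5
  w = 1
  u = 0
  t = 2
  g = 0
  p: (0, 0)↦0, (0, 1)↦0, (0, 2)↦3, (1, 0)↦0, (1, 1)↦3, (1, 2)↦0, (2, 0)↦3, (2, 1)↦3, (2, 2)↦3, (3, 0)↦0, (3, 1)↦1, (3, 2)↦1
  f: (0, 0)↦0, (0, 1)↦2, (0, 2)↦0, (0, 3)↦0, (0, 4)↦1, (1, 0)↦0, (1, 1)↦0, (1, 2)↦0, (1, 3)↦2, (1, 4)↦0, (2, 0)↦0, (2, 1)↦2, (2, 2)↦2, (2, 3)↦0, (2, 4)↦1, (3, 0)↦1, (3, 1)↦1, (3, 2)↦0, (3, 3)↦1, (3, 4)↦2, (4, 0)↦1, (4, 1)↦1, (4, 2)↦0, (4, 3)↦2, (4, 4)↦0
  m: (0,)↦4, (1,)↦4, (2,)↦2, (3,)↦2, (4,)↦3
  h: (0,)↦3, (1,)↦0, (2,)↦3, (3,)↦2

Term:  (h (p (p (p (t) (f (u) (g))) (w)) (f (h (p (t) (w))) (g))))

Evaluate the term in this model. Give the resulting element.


value = 3

  t = 2
  u = 0
  g = 0
  (f (u) (g)) = f(0, 0) = 0
  (p (t) (f (u) (g))) = p(2, 0) = 3
  w = 1
  (p (p (t) (f (u) (g))) (w)) = p(3, 1) = 1
  t = 2
  w = 1
  (p (t) (w)) = p(2, 1) = 3
  (h (p (t) (w))) = h(3,) = 2
  g = 0
  (f (h (p (t) (w))) (g)) = f(2, 0) = 0
  (p (p (p (t) (f (u) (g))) (w)) (f (h (p (t) (w))) (g))) = p(1, 0) = 0
  (h (p (p (p (t) (f (u) (g))) (w)) (f (h (p (t) (w))) (g)))) = h(0,) = 3


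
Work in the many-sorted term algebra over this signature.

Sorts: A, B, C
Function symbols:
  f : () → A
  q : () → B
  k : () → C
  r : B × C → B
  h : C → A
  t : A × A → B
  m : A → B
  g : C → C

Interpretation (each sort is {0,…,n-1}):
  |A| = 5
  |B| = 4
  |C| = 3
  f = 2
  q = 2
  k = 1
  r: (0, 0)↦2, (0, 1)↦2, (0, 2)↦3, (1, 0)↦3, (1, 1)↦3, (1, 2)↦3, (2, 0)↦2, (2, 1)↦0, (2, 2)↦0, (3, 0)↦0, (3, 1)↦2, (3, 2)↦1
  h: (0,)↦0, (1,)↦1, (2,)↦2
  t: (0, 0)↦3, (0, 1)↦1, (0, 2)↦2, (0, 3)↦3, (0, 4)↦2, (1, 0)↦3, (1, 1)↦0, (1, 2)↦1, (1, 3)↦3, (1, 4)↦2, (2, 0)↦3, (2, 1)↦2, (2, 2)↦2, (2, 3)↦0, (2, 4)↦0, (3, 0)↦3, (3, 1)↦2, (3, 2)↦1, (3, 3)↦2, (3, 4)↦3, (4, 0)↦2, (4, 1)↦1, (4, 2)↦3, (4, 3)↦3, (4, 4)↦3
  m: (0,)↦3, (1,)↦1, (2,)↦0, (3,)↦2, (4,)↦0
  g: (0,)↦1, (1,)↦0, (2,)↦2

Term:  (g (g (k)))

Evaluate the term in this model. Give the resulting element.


  k = 1
  (g (k)) = g(1,) = 0
  (g (g (k))) = g(0,) = 1

value = 1


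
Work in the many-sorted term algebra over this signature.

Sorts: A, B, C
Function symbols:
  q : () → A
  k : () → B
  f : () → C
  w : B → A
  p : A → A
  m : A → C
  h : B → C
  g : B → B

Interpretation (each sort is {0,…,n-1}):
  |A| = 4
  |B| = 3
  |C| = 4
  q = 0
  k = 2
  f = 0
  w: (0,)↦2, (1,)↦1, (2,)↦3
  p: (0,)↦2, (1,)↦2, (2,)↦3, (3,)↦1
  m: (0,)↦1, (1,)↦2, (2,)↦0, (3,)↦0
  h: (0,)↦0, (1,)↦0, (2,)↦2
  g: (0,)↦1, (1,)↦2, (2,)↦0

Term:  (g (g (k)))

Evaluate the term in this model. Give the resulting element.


  k = 2
  (g (k)) = g(2,) = 0
  (g (g (k))) = g(0,) = 1

value = 1


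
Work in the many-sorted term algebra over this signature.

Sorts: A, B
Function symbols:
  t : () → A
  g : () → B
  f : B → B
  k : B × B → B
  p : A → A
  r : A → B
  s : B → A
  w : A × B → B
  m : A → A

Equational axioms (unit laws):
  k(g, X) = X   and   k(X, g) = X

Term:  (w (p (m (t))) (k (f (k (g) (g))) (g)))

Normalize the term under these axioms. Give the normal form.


normal form = (w (p (m (t))) (f (g)))

1. (w (p (m (t))) (k (f (k (g) (g))) (g)))  →  (w (p (m (t))) (f (k (g) (g))))
2. (w (p (m (t))) (f (k (g) (g))))  →  (w (p (m (t))) (f (g)))


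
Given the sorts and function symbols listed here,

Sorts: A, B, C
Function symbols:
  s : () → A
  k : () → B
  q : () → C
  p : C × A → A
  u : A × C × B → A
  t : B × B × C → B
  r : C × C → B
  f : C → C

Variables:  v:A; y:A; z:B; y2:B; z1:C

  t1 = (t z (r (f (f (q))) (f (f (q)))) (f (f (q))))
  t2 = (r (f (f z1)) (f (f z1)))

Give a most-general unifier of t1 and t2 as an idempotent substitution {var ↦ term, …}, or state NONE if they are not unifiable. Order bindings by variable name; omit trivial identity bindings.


head clash or occurs-check failure — not unifiable

NONE (not unifiable)


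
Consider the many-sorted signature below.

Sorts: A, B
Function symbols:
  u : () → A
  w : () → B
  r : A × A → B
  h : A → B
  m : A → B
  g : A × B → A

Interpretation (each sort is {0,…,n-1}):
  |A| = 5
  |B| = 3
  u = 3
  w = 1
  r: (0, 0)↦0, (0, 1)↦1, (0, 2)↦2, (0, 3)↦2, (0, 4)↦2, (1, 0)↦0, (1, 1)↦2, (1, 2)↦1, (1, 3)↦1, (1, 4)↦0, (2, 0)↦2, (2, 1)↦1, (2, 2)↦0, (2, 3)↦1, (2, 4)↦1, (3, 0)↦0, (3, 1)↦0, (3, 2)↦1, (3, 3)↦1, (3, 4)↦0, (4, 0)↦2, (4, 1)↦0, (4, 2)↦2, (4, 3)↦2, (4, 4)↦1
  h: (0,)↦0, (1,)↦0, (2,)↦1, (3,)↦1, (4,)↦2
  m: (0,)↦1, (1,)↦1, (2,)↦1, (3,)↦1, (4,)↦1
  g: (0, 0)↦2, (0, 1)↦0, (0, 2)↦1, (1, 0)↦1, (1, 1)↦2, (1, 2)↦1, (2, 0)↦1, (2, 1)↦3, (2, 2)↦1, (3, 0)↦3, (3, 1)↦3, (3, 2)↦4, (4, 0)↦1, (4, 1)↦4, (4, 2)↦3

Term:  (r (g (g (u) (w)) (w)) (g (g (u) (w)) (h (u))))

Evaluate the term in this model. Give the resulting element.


  u = 3
  w = 1
  (g (u) (w)) = g(3, 1) = 3
  w = 1
  (g (g (u) (w)) (w)) = g(3, 1) = 3
  u = 3
  w = 1
  (g (u) (w)) = g(3, 1) = 3
  u = 3
  (h (u)) = h(3,) = 1
  (g (g (u) (w)) (h (u))) = g(3, 1) = 3
  (r (g (g (u) (w)) (w)) (g (g (u) (w)) (h (u)))) = r(3, 3) = 1

value = 1


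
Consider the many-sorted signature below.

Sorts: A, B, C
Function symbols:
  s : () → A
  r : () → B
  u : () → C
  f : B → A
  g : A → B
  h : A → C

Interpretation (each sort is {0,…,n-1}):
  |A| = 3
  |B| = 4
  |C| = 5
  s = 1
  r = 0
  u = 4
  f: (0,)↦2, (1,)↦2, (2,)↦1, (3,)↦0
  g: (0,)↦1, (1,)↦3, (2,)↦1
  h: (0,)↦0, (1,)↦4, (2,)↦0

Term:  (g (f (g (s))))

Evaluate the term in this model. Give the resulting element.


  s = 1
  (g (s)) = g(1,) = 3
  (f (g (s))) = f(3,) = 0
  (g (f (g (s)))) = g(0,) = 1

value = 1


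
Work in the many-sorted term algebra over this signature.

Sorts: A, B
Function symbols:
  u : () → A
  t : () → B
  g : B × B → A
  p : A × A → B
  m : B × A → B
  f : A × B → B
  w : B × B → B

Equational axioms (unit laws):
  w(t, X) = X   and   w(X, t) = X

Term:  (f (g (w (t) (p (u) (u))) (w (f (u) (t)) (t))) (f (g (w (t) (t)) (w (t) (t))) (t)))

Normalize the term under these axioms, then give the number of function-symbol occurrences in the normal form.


size = 13

1. (f (g (w (t) (p (u) (u))) (w (f (u) (t)) (t))) (f (g (w (t) (t)) (w (t) (t))) (t)))  →  (f (g (p (u) (u)) (w (f (u) (t)) (t))) (f (g (w (t) (t)) (w (t) (t))) (t)))
2. (f (g (p (u) (u)) (w (f (u) (t)) (t))) (f (g (w (t) (t)) (w (t) (t))) (t)))  →  (f (g (p (u) (u)) (f (u) (t))) (f (g (w (t) (t)) (w (t) (t))) (t)))
3. (f (g (p (u) (u)) (f (u) (t))) (f (g (w (t) (t)) (w (t) (t))) (t)))  →  (f (g (p (u) (u)) (f (u) (t))) (f (g (t) (w (t) (t))) (t)))
4. (f (g (p (u) (u)) (f (u) (t))) (f (g (t) (w (t) (t))) (t)))  →  (f (g (p (u) (u)) (f (u) (t))) (f (g (t) (t)) (t)))
normal form: (f (g (p (u) (u)) (f (u) (t))) (f (g (t) (t)) (t)))


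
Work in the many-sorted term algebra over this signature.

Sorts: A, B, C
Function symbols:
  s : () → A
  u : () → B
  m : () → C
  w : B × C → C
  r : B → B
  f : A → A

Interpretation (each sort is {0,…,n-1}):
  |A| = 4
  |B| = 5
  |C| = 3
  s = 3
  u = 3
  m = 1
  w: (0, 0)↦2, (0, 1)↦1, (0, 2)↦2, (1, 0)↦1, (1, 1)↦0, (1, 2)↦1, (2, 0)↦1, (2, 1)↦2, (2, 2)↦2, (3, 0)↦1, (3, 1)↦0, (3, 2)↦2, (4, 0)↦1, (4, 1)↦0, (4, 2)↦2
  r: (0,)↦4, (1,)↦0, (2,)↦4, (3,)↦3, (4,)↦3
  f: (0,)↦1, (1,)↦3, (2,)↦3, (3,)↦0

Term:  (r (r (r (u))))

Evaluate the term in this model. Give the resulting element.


  u = 3
  (r (u)) = r(3,) = 3
  (r (r (u))) = r(3,) = 3
  (r (r (r (u)))) = r(3,) = 3

value = 3


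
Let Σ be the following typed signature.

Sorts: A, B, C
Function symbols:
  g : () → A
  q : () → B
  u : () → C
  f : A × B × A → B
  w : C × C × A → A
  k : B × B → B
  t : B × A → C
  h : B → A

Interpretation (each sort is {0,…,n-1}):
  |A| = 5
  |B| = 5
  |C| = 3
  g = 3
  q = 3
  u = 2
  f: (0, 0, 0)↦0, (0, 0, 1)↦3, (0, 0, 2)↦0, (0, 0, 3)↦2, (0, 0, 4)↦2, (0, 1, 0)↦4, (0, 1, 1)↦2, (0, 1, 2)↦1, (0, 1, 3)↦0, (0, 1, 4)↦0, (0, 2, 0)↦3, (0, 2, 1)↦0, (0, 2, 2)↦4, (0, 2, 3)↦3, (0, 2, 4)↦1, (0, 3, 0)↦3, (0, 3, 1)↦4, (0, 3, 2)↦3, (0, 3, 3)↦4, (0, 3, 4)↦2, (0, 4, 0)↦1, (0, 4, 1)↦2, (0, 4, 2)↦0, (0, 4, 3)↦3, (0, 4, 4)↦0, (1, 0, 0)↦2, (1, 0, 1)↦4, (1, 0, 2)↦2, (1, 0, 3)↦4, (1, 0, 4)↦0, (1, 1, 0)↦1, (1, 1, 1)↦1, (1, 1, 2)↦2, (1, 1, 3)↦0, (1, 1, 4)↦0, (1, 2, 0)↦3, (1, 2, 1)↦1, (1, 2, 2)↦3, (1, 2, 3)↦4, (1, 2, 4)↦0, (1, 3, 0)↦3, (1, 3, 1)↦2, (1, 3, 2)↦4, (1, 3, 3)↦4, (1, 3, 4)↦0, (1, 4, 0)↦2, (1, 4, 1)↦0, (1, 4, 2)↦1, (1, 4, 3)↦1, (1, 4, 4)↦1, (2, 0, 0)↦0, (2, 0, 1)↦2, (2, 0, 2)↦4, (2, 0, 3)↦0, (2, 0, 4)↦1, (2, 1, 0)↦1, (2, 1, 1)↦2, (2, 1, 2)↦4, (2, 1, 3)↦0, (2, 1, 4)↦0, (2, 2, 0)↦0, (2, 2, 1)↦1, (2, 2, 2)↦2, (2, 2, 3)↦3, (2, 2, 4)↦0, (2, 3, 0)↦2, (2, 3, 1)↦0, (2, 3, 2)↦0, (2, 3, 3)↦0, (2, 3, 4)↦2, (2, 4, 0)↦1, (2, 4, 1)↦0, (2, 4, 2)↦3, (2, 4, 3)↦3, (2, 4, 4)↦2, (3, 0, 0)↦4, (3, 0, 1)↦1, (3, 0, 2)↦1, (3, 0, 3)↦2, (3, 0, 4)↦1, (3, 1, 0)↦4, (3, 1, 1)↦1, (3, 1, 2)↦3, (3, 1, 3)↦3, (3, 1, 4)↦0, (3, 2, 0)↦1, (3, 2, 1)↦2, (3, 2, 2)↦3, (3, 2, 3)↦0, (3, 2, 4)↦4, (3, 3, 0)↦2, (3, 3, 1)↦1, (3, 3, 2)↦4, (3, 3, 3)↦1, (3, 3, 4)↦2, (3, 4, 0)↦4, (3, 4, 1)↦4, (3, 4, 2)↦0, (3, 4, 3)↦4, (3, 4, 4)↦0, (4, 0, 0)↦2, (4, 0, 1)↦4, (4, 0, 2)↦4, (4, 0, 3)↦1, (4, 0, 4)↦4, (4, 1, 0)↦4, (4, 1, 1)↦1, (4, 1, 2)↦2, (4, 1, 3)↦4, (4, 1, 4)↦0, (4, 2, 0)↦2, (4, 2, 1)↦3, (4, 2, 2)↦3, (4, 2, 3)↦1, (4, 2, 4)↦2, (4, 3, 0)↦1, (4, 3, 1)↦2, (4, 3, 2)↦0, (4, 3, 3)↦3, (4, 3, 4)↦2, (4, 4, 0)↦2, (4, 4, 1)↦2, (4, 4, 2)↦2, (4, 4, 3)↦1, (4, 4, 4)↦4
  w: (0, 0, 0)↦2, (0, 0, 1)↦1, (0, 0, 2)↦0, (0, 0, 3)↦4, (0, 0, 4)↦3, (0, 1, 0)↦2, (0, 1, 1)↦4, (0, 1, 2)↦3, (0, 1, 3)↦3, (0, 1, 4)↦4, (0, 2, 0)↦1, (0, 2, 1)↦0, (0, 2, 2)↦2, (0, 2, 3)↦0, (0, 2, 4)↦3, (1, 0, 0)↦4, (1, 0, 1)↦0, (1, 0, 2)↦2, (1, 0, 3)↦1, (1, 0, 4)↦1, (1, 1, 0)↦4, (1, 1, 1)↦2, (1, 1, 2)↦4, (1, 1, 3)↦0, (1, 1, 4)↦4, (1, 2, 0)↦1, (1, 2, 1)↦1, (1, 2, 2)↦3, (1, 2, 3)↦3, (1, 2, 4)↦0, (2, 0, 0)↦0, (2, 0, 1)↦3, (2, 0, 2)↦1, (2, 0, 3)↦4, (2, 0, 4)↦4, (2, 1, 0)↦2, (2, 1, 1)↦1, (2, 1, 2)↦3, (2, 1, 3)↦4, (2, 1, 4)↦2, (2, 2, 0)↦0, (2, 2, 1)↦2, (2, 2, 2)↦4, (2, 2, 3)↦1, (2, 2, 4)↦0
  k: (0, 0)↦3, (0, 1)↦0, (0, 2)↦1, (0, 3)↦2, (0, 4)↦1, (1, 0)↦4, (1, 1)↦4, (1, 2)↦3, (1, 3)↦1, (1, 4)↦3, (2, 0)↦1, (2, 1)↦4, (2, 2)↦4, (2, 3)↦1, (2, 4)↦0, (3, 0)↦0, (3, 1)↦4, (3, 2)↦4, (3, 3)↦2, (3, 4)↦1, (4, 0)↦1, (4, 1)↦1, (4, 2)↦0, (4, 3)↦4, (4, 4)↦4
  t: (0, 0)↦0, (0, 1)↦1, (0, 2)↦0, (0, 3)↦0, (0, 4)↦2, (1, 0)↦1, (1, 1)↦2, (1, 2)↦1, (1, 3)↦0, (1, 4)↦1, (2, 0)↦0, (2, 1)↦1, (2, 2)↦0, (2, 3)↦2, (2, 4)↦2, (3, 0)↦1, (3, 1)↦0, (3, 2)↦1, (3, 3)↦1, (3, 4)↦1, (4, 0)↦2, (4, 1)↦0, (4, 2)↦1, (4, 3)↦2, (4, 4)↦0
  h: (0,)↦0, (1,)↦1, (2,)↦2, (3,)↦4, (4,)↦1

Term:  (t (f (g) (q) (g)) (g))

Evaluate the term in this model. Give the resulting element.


  g = 3
  q = 3
  g = 3
  (f (g) (q) (g)) = f(3, 3, 3) = 1
  g = 3
  (t (f (g) (q) (g)) (g)) = t(1, 3) = 0

value = 0


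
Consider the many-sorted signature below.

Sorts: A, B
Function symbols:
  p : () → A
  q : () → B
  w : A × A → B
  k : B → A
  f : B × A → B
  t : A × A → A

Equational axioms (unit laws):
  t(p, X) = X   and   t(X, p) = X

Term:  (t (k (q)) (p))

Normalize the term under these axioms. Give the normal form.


normal form = (k (q))

1. (t (k (q)) (p))  →  (k (q))


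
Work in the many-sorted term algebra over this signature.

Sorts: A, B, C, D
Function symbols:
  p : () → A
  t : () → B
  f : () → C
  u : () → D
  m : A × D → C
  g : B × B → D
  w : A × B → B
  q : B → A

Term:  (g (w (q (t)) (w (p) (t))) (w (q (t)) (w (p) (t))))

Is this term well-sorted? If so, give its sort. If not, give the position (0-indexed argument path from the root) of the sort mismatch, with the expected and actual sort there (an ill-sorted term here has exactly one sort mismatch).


      (t) : B
    (q (t)) : A
      (p) : A
      (t) : B
    (w (p) (t)) : B
  (w (q (t)) (w (p) (t))) : B
      (t) : B
    (q (t)) : A
      (p) : A
      (t) : B
    (w (p) (t)) : B
  (w (q (t)) (w (p) (t))) : B
(g (w (q (t)) (w (p) (t))) (w (q (t)) (w (p) (t)))) : D

well-sorted; sort = D


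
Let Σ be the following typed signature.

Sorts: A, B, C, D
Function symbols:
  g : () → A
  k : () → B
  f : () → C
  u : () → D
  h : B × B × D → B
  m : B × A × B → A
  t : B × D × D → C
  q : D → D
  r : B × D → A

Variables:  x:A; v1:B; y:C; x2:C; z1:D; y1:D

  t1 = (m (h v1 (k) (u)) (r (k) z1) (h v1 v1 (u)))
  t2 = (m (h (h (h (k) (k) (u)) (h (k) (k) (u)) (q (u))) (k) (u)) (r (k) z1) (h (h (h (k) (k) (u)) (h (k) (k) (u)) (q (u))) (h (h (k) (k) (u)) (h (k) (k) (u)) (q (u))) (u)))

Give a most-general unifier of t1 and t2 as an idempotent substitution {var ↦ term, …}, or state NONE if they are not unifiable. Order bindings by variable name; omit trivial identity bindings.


{v1 ↦ (h (h (k) (k) (u)) (h (k) (k) (u)) (q (u)))}


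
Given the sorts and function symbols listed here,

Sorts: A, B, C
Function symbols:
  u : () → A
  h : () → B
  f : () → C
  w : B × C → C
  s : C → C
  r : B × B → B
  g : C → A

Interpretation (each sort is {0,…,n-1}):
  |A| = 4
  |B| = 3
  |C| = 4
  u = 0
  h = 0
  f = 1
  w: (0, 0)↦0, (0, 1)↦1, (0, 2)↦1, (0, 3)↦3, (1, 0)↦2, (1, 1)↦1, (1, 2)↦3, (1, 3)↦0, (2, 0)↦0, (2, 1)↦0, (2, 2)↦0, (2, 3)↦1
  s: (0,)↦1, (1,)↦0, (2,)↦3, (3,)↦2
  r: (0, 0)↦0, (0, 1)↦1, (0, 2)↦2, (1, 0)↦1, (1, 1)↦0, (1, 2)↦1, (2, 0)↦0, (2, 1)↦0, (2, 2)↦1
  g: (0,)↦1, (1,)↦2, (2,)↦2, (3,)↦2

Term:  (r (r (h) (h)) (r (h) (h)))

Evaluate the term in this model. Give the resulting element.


  h = 0
  h = 0
  (r (h) (h)) = r(0, 0) = 0
  h = 0
  h = 0
  (r (h) (h)) = r(0, 0) = 0
  (r (r (h) (h)) (r (h) (h))) = r(0, 0) = 0

value = 0


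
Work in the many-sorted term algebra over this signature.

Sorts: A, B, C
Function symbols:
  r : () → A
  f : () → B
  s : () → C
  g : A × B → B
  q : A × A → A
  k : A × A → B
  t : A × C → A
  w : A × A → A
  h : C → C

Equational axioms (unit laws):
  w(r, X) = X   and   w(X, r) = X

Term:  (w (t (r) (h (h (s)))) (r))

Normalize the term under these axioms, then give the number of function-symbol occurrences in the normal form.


1. (w (t (r) (h (h (s)))) (r))  →  (t (r) (h (h (s))))
normal form: (t (r) (h (h (s))))

size = 5


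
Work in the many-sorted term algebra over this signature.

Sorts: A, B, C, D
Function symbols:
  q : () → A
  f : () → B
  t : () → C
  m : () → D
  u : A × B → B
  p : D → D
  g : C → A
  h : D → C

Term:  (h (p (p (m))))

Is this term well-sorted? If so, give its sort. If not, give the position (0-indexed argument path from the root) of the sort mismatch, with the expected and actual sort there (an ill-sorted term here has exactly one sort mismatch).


      (m) : D
    (p (m)) : D
  (p (p (m))) : D
(h (p (p (m)))) : C

well-sorted; sort = C


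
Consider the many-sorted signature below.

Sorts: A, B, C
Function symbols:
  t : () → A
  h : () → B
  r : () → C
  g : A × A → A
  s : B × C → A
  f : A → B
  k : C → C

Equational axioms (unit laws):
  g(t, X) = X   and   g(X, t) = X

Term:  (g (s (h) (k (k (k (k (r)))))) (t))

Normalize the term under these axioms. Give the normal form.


1. (g (s (h) (k (k (k (k (r)))))) (t))  →  (s (h) (k (k (k (k (r))))))

normal form = (s (h) (k (k (k (k (r))))))


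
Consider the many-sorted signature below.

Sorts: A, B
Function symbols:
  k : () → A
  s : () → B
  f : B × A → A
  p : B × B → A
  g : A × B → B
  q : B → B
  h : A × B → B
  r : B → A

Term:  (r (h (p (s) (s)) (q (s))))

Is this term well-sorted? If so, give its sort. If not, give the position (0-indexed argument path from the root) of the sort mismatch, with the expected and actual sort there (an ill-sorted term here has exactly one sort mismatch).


well-sorted; sort = A

      (s) : B
      (s) : B
    (p (s) (s)) : A
      (s) : B
    (q (s)) : B
  (h (p (s) (s)) (q (s))) : B
(r (h (p (s) (s)) (q (s)))) : A


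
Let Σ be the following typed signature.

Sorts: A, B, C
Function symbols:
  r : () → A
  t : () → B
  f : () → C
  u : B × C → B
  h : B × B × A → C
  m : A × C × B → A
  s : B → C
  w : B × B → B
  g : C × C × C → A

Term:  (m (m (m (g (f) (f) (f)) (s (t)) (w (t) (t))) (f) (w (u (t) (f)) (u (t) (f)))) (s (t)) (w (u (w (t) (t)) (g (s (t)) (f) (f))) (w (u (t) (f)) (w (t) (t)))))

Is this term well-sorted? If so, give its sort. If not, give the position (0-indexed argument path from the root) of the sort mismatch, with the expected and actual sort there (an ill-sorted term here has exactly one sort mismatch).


ill-sorted at position [2, 0, 1]: expected C, got A

        (f) : C
        (f) : C
        (f) : C
      (g (f) (f) (f)) : A
        (t) : B
      (s (t)) : C
        (t) : B
        (t) : B
      (w (t) (t)) : B
    (m (g (f) (f) (f)) (s (t)) (w (t) (t))) : A
    (f) : C
        (t) : B
        (f) : C
      (u (t) (f)) : B
        (t) : B
        (f) : C
      (u (t) (f)) : B
    (w (u (t) (f)) (u (t) (f))) : B
  (m (m (g (f) (f) (f)) (s (t)) (w (t) (t))) (f) (w (u (t) (f)) (u (t) (f)))) : A
    (t) : B
  (s (t)) : C
        (t) : B
        (t) : B
      (w (t) (t)) : B
          (t) : B
        (s (t)) : C
        (f) : C
        (f) : C
      (g (s (t)) (f) (f)) : A
    (u (w (t) (t)) (g (s (t)) (f) (f))) : ✗ arg 1 at [2, 0, 1] has sort A, expected C
        (t) : B
        (f) : C
      (u (t) (f)) : B
        (t) : B
        (t) : B
      (w (t) (t)) : B
    (w (u (t) (f)) (w (t) (t))) : B


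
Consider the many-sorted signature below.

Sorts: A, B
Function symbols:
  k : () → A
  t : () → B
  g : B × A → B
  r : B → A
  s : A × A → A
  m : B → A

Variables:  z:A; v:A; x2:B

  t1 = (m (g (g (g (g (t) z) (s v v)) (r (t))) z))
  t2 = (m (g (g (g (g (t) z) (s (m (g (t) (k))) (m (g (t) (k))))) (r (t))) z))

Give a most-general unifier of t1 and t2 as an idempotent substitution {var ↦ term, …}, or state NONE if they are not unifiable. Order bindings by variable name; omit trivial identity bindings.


{v ↦ (m (g (t) (k)))}


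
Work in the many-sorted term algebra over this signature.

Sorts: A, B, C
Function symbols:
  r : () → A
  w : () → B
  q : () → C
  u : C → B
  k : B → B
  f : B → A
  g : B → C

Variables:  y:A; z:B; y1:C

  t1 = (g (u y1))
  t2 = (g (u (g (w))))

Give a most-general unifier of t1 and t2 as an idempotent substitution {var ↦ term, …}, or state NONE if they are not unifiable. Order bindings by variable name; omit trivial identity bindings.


{y1 ↦ (g (w))}


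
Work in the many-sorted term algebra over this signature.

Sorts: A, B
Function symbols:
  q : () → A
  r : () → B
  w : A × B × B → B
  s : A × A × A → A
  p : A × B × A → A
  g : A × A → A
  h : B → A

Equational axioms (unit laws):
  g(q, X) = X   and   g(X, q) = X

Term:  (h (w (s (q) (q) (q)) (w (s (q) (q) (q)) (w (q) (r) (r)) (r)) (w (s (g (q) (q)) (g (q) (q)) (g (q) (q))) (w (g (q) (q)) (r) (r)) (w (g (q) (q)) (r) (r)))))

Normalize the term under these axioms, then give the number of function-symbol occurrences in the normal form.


1. (h (w (s (q) (q) (q)) (w (s (q) (q) (q)) (w (q) (r) (r)) (r)) (w (s (g (q) (q)) (g (q) (q)) (g (q) (q))) (w (g (q) (q)) (r) (r)) (w (g (q) (q)) (r) (r)))))  →  (h (w (s (q) (q) (q)) (w (s (q) (q) (q)) (w (q) (r) (r)) (r)) (w (s (q) (g (q) (q)) (g (q) (q))) (w (g (q) (q)) (r) (r)) (w (g (q) (q)) (r) (r)))))
2. (h (w (s (q) (q) (q)) (w (s (q) (q) (q)) (w (q) (r) (r)) (r)) (w (s (q) (g (q) (q)) (g (q) (q))) (w (g (q) (q)) (r) (r)) (w (g (q) (q)) (r) (r)))))  →  (h (w (s (q) (q) (q)) (w (s (q) (q) (q)) (w (q) (r) (r)) (r)) (w (s (q) (q) (g (q) (q))) (w (g (q) (q)) (r) (r)) (w (g (q) (q)) (r) (r)))))
3. (h (w (s (q) (q) (q)) (w (s (q) (q) (q)) (w (q) (r) (r)) (r)) (w (s (q) (q) (g (q) (q))) (w (g (q) (q)) (r) (r)) (w (g (q) (q)) (r) (r)))))  →  (h (w (s (q) (q) (q)) (w (s (q) (q) (q)) (w (q) (r) (r)) (r)) (w (s (q) (q) (q)) (w (g (q) (q)) (r) (r)) (w (g (q) (q)) (r) (r)))))
4. (h (w (s (q) (q) (q)) (w (s (q) (q) (q)) (w (q) (r) (r)) (r)) (w (s (q) (q) (q)) (w (g (q) (q)) (r) (r)) (w (g (q) (q)) (r) (r)))))  →  (h (w (s (q) (q) (q)) (w (s (q) (q) (q)) (w (q) (r) (r)) (r)) (w (s (q) (q) (q)) (w (q) (r) (r)) (w (g (q) (q)) (r) (r)))))
5. (h (w (s (q) (q) (q)) (w (s (q) (q) (q)) (w (q) (r) (r)) (r)) (w (s (q) (q) (q)) (w (q) (r) (r)) (w (g (q) (q)) (r) (r)))))  →  (h (w (s (q) (q) (q)) (w (s (q) (q) (q)) (w (q) (r) (r)) (r)) (w (s (q) (q) (q)) (w (q) (r) (r)) (w (q) (r) (r)))))
normal form: (h (w (s (q) (q) (q)) (w (s (q) (q) (q)) (w (q) (r) (r)) (r)) (w (s (q) (q) (q)) (w (q) (r) (r)) (w (q) (r) (r)))))

size = 29
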